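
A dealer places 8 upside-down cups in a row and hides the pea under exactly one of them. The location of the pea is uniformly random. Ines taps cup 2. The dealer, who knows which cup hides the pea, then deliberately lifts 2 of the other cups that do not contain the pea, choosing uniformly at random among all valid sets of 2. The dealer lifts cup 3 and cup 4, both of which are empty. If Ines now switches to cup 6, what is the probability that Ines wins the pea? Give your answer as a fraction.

Apply Bayes' rule, conditioning on where the pea actually is.
If it is under any of cups 1, 5, 6, 7, and 8 (prior 1/8 each): the dealer has 15 equally likely choices, so probability 1/15; weight (1/8)·(1/15) = 1/120 each.
If it is under cup 2 (prior 1/8): the dealer has 21 equally likely choices, so probability 1/21; weight (1/8)·(1/21) = 1/168.
If it is under either of cups 3 and 4 (prior 1/8 each): that cup was opened and seen not to hold the prize — ruled out; weight (1/8)·0 = 0 each.
The weights sum to 1/21.
So P(the pea under cup 6 | the dealer opened cup 3 and cup 4) = (1/120) / (1/21) = 7/40.

7/40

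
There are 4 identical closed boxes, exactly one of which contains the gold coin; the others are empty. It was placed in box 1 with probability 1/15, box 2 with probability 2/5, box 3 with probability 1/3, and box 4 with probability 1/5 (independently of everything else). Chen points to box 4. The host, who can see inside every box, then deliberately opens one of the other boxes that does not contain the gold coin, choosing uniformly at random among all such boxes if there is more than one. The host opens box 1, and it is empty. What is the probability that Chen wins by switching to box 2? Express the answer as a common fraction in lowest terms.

6/13

Consider each possible location of the gold coin in turn.
If it is in box 1 (prior 1/15): the host opened box 1, so this case is ruled out; weight (1/15)·0 = 0.
If it is in box 2 (prior 2/5): the host has 2 equally likely choices, so probability 1/2; weight (2/5)·(1/2) = 1/5.
If it is in box 3 (prior 1/3): the host has 2 equally likely choices, so probability 1/2; weight (1/3)·(1/2) = 1/6.
If it is in box 4 (prior 1/5): the host has 3 equally likely choices, so probability 1/3; weight (1/5)·(1/3) = 1/15.
The weights sum to 13/30.
So P(the gold coin in box 2 | the host opened box 1) = (1/5) / (13/30) = 6/13.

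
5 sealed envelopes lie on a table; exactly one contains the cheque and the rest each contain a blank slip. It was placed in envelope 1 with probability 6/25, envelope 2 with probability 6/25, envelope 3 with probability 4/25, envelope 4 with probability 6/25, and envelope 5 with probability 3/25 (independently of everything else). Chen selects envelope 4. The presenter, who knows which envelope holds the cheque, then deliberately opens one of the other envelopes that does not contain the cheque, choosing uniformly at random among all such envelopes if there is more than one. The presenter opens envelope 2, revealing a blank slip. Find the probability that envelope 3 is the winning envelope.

8/35

Apply Bayes' rule, conditioning on where the cheque actually is.
If it is in envelope 1 (prior 6/25): the presenter has 3 equally likely choices, so probability 1/3; weight (6/25)·(1/3) = 2/25.
If it is in envelope 2 (prior 6/25): the presenter opened envelope 2, so this case is ruled out; weight (6/25)·0 = 0.
If it is in envelope 3 (prior 4/25): the presenter has 3 equally likely choices, so probability 1/3; weight (4/25)·(1/3) = 4/75.
If it is in envelope 4 (prior 6/25): the presenter has 4 equally likely choices, so probability 1/4; weight (6/25)·(1/4) = 3/50.
If it is in envelope 5 (prior 3/25): the presenter has 3 equally likely choices, so probability 1/3; weight (3/25)·(1/3) = 1/25.
The weights sum to 7/30.
So P(the cheque in envelope 3 | the presenter opened envelope 2) = (4/75) / (7/30) = 8/35.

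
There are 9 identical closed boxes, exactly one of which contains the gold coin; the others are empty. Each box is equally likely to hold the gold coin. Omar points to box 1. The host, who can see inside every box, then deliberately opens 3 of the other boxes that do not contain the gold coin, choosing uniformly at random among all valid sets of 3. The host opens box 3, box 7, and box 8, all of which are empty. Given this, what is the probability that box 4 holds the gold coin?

Apply Bayes' rule, conditioning on where the gold coin actually is.
If it is in box 1 (prior 1/9): the host has 56 equally likely choices, so probability 1/56; weight (1/9)·(1/56) = 1/504.
If it is in any of boxes 2, 4, 5, 6, and 9 (prior 1/9 each): the host has 35 equally likely choices, so probability 1/35; weight (1/9)·(1/35) = 1/315 each.
If it is in any of boxes 3, 7, and 8 (prior 1/9 each): that box was opened and seen not to hold the prize — ruled out; weight (1/9)·0 = 0 each.
The weights sum to 1/56.
So P(the gold coin in box 4 | the host opened box 3, box 7, and box 8) = (1/315) / (1/56) = 8/45.

8/45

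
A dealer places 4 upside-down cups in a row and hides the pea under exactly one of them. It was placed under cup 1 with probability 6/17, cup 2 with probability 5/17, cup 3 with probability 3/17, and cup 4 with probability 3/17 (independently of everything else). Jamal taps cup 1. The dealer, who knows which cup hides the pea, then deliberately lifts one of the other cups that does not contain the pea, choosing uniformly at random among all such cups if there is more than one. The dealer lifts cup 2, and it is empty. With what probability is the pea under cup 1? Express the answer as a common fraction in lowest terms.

2/5

Consider each possible location of the pea in turn.
If it is under cup 1 (prior 6/17): the dealer has 3 equally likely choices, so probability 1/3; weight (6/17)·(1/3) = 2/17.
If it is under cup 2 (prior 5/17): the dealer opened cup 2, so this case is ruled out; weight (5/17)·0 = 0.
If it is under either of cups 3 and 4 (prior 3/17 each): the dealer has 2 equally likely choices, so probability 1/2; weight (3/17)·(1/2) = 3/34 each.
The weights sum to 5/17.
So P(the pea under cup 1 | the dealer opened cup 2) = (2/17) / (5/17) = 2/5.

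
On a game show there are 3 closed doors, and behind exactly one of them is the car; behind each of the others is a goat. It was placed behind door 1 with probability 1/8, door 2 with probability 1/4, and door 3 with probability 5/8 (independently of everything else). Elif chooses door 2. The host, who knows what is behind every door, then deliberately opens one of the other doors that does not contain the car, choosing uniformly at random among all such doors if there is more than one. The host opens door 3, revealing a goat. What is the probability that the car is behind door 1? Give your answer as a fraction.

1/2

Consider each possible location of the car in turn.
If it is behind door 1 (prior 1/8): the host has no choice, probability 1; weight (1/8)·1 = 1/8.
If it is behind door 2 (prior 1/4): the host has 2 equally likely choices, so probability 1/2; weight (1/4)·(1/2) = 1/8.
If it is behind door 3 (prior 5/8): the host opened door 3, so this case is ruled out; weight (5/8)·0 = 0.
The weights sum to 1/4.
So P(the car behind door 1 | the host opened door 3) = (1/8) / (1/4) = 1/2.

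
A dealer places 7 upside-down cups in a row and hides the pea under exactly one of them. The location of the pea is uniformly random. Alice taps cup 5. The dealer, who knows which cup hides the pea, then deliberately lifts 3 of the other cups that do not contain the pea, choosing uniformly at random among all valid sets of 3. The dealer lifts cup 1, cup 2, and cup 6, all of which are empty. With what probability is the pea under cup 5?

1/7

Condition on the true location of the pea.
If it is under any of cups 1, 2, and 6 (prior 1/7 each): that cup was opened and seen not to hold the prize — ruled out; weight (1/7)·0 = 0 each.
If it is under any of cups 3, 4, and 7 (prior 1/7 each): the dealer has 10 equally likely choices, so probability 1/10; weight (1/7)·(1/10) = 1/70 each.
If it is under cup 5 (prior 1/7): the dealer has 20 equally likely choices, so probability 1/20; weight (1/7)·(1/20) = 1/140.
The weights sum to 1/20.
So P(the pea under cup 5 | the dealer opened cup 1, cup 2, and cup 6) = (1/140) / (1/20) = 1/7.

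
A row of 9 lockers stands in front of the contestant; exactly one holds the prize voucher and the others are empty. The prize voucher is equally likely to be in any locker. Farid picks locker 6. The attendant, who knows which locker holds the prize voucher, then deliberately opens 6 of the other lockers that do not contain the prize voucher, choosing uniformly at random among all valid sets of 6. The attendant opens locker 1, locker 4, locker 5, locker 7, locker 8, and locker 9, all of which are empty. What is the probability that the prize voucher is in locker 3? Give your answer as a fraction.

4/9

Consider each possible location of the prize voucher in turn.
If it is in any of lockers 1, 4, 5, 7, 8, and 9 (prior 1/9 each): that locker was opened and seen not to hold the prize — ruled out; weight (1/9)·0 = 0 each.
If it is in either of lockers 2 and 3 (prior 1/9 each): the attendant has 7 equally likely choices, so probability 1/7; weight (1/9)·(1/7) = 1/63 each.
If it is in locker 6 (prior 1/9): the attendant has 28 equally likely choices, so probability 1/28; weight (1/9)·(1/28) = 1/252.
The weights sum to 1/28.
So P(the prize voucher in locker 3 | the attendant opened locker 1, locker 4, locker 5, locker 7, locker 8, and locker 9) = (1/63) / (1/28) = 4/9.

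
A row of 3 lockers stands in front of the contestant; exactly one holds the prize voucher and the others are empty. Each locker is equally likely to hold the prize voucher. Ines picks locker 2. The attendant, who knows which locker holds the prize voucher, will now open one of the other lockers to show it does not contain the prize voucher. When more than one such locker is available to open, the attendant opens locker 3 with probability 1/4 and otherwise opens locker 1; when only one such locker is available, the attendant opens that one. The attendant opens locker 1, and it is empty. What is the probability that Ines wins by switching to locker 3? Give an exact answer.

Consider each possible location of the prize voucher in turn.
If it is in locker 1 (prior 1/3): the attendant opened locker 1, so this case is ruled out; weight (1/3)·0 = 0.
If it is in locker 2 (prior 1/3): locker 3 is available but not opened, probability 3/4; weight (1/3)·(3/4) = 1/4.
If it is in locker 3 (prior 1/3): only locker 1 is available, probability 1; weight (1/3)·1 = 1/3.
The weights sum to 7/12.
So P(the prize voucher in locker 3 | the attendant opened locker 1) = (1/3) / (7/12) = 4/7.

4/7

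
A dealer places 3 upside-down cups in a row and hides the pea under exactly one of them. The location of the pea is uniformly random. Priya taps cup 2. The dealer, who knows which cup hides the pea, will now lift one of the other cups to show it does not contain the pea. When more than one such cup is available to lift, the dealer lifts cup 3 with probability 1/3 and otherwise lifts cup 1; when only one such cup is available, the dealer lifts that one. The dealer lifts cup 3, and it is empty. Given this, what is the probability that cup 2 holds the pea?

Condition on the true location of the pea.
If it is under cup 1 (prior 1/3): only cup 3 is available, probability 1; weight (1/3)·1 = 1/3.
If it is under cup 2 (prior 1/3): cup 3 is available, opened with probability 1/3; weight (1/3)·(1/3) = 1/9.
If it is under cup 3 (prior 1/3): the dealer opened cup 3, so this case is ruled out; weight (1/3)·0 = 0.
The weights sum to 4/9.
So P(the pea under cup 2 | the dealer opened cup 3) = (1/9) / (4/9) = 1/4.

1/4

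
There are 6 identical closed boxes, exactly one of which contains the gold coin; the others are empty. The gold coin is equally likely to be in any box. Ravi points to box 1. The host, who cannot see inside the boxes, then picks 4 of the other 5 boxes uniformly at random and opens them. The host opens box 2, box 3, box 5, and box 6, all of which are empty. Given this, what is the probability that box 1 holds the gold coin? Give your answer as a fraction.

1/2

Because the host chose which boxes to open without knowing where the gold coin is, the choice is independent of the prize location. Learning that none of the 4 opened boxes holds the gold coin simply rules out those 4 locations and leaves the remaining 2 boxes still equally likely by symmetry.
So P(the gold coin in box 1) = 1/2.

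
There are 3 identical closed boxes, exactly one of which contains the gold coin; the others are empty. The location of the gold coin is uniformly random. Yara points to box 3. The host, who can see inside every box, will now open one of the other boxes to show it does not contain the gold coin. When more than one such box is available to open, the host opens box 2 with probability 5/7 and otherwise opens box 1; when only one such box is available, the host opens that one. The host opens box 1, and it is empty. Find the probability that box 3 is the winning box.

Apply Bayes' rule, conditioning on where the gold coin actually is.
If it is in box 1 (prior 1/3): the host opened box 1, so this case is ruled out; weight (1/3)·0 = 0.
If it is in box 2 (prior 1/3): only box 1 is available, probability 1; weight (1/3)·1 = 1/3.
If it is in box 3 (prior 1/3): box 2 is available but not opened, probability 2/7; weight (1/3)·(2/7) = 2/21.
The weights sum to 3/7.
So P(the gold coin in box 3 | the host opened box 1) = (2/21) / (3/7) = 2/9.

2/9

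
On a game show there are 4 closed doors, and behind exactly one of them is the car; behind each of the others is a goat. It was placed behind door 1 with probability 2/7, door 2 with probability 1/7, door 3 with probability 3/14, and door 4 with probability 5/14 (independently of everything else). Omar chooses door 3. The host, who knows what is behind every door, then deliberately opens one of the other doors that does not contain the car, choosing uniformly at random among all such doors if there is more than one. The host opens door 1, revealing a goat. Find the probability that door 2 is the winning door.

Consider each possible location of the car in turn.
If it is behind door 1 (prior 2/7): the host opened door 1, so this case is ruled out; weight (2/7)·0 = 0.
If it is behind door 2 (prior 1/7): the host has 2 equally likely choices, so probability 1/2; weight (1/7)·(1/2) = 1/14.
If it is behind door 3 (prior 3/14): the host has 3 equally likely choices, so probability 1/3; weight (3/14)·(1/3) = 1/14.
If it is behind door 4 (prior 5/14): the host has 2 equally likely choices, so probability 1/2; weight (5/14)·(1/2) = 5/28.
The weights sum to 9/28.
So P(the car behind door 2 | the host opened door 1) = (1/14) / (9/28) = 2/9.

2/9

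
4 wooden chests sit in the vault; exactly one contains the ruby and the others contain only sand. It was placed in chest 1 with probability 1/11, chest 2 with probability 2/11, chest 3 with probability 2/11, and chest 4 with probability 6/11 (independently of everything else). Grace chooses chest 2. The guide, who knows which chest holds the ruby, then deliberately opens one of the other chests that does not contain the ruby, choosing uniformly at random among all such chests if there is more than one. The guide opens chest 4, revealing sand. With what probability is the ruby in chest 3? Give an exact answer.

Condition on the true location of the ruby.
If it is in chest 1 (prior 1/11): the guide has 2 equally likely choices, so probability 1/2; weight (1/11)·(1/2) = 1/22.
If it is in chest 2 (prior 2/11): the guide has 3 equally likely choices, so probability 1/3; weight (2/11)·(1/3) = 2/33.
If it is in chest 3 (prior 2/11): the guide has 2 equally likely choices, so probability 1/2; weight (2/11)·(1/2) = 1/11.
If it is in chest 4 (prior 6/11): the guide opened chest 4, so this case is ruled out; weight (6/11)·0 = 0.
The weights sum to 13/66.
So P(the ruby in chest 3 | the guide opened chest 4) = (1/11) / (13/66) = 6/13.

6/13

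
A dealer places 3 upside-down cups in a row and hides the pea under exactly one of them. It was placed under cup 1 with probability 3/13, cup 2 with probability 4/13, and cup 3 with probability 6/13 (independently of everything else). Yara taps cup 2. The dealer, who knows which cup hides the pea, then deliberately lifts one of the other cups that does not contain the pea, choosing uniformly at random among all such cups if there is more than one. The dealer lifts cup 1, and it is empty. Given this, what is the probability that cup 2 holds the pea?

Condition on the true location of the pea.
If it is under cup 1 (prior 3/13): the dealer opened cup 1, so this case is ruled out; weight (3/13)·0 = 0.
If it is under cup 2 (prior 4/13): the dealer has 2 equally likely choices, so probability 1/2; weight (4/13)·(1/2) = 2/13.
If it is under cup 3 (prior 6/13): the dealer has no choice, probability 1; weight (6/13)·1 = 6/13.
The weights sum to 8/13.
So P(the pea under cup 2 | the dealer opened cup 1) = (2/13) / (8/13) = 1/4.

1/4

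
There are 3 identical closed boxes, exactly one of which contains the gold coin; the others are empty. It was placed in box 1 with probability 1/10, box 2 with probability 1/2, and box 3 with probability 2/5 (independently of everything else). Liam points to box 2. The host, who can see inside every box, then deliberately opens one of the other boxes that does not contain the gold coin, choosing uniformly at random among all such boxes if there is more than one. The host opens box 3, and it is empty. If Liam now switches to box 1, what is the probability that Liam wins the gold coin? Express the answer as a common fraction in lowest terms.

Apply Bayes' rule, conditioning on where the gold coin actually is.
If it is in box 1 (prior 1/10): the host has no choice, probability 1; weight (1/10)·1 = 1/10.
If it is in box 2 (prior 1/2): the host has 2 equally likely choices, so probability 1/2; weight (1/2)·(1/2) = 1/4.
If it is in box 3 (prior 2/5): the host opened box 3, so this case is ruled out; weight (2/5)·0 = 0.
The weights sum to 7/20.
So P(the gold coin in box 1 | the host opened box 3) = (1/10) / (7/20) = 2/7.

2/7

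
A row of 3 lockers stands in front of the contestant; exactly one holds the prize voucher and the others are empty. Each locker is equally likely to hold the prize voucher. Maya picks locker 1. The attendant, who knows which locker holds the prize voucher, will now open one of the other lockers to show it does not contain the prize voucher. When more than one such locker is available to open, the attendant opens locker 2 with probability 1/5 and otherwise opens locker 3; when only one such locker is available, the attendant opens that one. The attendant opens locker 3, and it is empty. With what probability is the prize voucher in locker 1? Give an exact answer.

4/9

Apply Bayes' rule, conditioning on where the prize voucher actually is.
If it is in locker 1 (prior 1/3): locker 2 is available but not opened, probability 4/5; weight (1/3)·(4/5) = 4/15.
If it is in locker 2 (prior 1/3): only locker 3 is available, probability 1; weight (1/3)·1 = 1/3.
If it is in locker 3 (prior 1/3): the attendant opened locker 3, so this case is ruled out; weight (1/3)·0 = 0.
The weights sum to 3/5.
So P(the prize voucher in locker 1 | the attendant opened locker 3) = (4/15) / (3/5) = 4/9.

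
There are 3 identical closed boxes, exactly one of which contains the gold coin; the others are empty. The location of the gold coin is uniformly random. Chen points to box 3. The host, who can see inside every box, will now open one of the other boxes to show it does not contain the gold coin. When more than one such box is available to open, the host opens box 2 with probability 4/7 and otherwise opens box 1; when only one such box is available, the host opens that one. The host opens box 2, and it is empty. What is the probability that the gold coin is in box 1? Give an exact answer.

7/11

Consider each possible location of the gold coin in turn.
If it is in box 1 (prior 1/3): only box 2 is available, probability 1; weight (1/3)·1 = 1/3.
If it is in box 2 (prior 1/3): the host opened box 2, so this case is ruled out; weight (1/3)·0 = 0.
If it is in box 3 (prior 1/3): box 2 is available, opened with probability 4/7; weight (1/3)·(4/7) = 4/21.
The weights sum to 11/21.
So P(the gold coin in box 1 | the host opened box 2) = (1/3) / (11/21) = 7/11.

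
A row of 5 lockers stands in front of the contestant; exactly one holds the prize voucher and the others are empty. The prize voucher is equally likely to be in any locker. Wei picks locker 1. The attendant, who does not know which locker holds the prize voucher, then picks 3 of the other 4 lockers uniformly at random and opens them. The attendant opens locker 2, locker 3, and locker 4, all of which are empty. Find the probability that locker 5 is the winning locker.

1/2

Condition on the true location of the prize voucher.
If it is in either of lockers 1 and 5 (prior 1/5 each): the attendant picks exactly this set with probability 1/4 regardless, and none is the prize; weight (1/5)·(1/4) = 1/20 each.
If it is in any of lockers 2, 3, and 4 (prior 1/5 each): that locker was opened and seen not to hold the prize — ruled out; weight (1/5)·0 = 0 each.
The weights sum to 1/10.
So P(the prize voucher in locker 5 | the attendant opened locker 2, locker 3, and locker 4) = (1/20) / (1/10) = 1/2.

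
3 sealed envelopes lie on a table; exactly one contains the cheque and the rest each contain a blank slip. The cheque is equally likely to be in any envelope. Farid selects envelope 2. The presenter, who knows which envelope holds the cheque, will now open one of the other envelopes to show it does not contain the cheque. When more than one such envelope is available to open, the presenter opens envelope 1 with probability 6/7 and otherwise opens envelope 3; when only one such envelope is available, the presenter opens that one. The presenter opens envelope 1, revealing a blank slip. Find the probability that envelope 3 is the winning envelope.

Apply Bayes' rule, conditioning on where the cheque actually is.
If it is in envelope 1 (prior 1/3): the presenter opened envelope 1, so this case is ruled out; weight (1/3)·0 = 0.
If it is in envelope 2 (prior 1/3): envelope 1 is available, opened with probability 6/7; weight (1/3)·(6/7) = 2/7.
If it is in envelope 3 (prior 1/3): only envelope 1 is available, probability 1; weight (1/3)·1 = 1/3.
The weights sum to 13/21.
So P(the cheque in envelope 3 | the presenter opened envelope 1) = (1/3) / (13/21) = 7/13.

7/13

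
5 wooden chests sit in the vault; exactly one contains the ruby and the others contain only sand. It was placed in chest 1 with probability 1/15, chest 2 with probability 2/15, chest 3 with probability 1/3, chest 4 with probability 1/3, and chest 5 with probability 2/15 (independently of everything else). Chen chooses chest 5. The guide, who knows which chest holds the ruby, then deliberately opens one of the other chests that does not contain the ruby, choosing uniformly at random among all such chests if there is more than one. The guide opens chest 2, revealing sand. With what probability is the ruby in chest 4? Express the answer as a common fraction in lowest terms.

2/5

Apply Bayes' rule, conditioning on where the ruby actually is.
If it is in chest 1 (prior 1/15): the guide has 3 equally likely choices, so probability 1/3; weight (1/15)·(1/3) = 1/45.
If it is in chest 2 (prior 2/15): the guide opened chest 2, so this case is ruled out; weight (2/15)·0 = 0.
If it is in either of chests 3 and 4 (prior 1/3 each): the guide has 3 equally likely choices, so probability 1/3; weight (1/3)·(1/3) = 1/9 each.
If it is in chest 5 (prior 2/15): the guide has 4 equally likely choices, so probability 1/4; weight (2/15)·(1/4) = 1/30.
The weights sum to 5/18.
So P(the ruby in chest 4 | the guide opened chest 2) = (1/9) / (5/18) = 2/5.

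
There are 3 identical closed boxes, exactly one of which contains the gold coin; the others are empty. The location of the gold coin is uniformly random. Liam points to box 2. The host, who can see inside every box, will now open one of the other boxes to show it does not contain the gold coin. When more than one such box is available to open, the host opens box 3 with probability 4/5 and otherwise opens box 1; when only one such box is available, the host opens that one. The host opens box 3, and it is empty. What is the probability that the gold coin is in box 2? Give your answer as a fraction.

4/9

Condition on the true location of the gold coin.
If it is in box 1 (prior 1/3): only box 3 is available, probability 1; weight (1/3)·1 = 1/3.
If it is in box 2 (prior 1/3): box 3 is available, opened with probability 4/5; weight (1/3)·(4/5) = 4/15.
If it is in box 3 (prior 1/3): the host opened box 3, so this case is ruled out; weight (1/3)·0 = 0.
The weights sum to 3/5.
So P(the gold coin in box 2 | the host opened box 3) = (4/15) / (3/5) = 4/9.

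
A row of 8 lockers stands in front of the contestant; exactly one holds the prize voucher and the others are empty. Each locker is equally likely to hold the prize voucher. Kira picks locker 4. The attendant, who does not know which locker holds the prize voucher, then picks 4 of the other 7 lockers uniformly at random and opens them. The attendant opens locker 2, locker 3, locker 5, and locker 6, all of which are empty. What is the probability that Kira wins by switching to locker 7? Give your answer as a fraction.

1/4

Because the attendant chose which lockers to open without knowing where the prize voucher is, the choice is independent of the prize location. Learning that none of the 4 opened lockers holds the prize voucher simply rules out those 4 locations and leaves the remaining 4 lockers still equally likely by symmetry.
So P(the prize voucher in locker 7) = 1/4.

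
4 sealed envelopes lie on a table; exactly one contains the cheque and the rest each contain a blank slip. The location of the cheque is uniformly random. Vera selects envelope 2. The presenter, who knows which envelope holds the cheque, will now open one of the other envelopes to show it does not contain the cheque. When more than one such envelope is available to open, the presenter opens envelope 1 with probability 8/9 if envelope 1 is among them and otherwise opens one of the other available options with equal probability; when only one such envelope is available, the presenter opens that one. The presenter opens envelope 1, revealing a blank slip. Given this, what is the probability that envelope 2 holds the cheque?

Consider each possible location of the cheque in turn.
If it is in envelope 1 (prior 1/4): the presenter opened envelope 1, so this case is ruled out; weight (1/4)·0 = 0.
If it is in any of envelopes 2, 3, and 4 (prior 1/4 each): envelope 1 is available, opened with probability 8/9; weight (1/4)·(8/9) = 2/9 each.
The weights sum to 2/3.
So P(the cheque in envelope 2 | the presenter opened envelope 1) = (2/9) / (2/3) = 1/3.

1/3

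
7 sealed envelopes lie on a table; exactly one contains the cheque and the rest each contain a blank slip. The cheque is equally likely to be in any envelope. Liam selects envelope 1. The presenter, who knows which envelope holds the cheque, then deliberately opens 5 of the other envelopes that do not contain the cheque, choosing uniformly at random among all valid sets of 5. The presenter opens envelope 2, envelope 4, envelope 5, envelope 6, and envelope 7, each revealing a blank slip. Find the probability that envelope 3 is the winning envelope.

6/7

Condition on the true location of the cheque.
If it is in envelope 1 (prior 1/7): the presenter has 6 equally likely choices, so probability 1/6; weight (1/7)·(1/6) = 1/42.
If it is in any of envelopes 2, 4, 5, 6, and 7 (prior 1/7 each): that envelope was opened and seen not to hold the prize — ruled out; weight (1/7)·0 = 0 each.
If it is in envelope 3 (prior 1/7): the presenter has no choice, probability 1; weight (1/7)·1 = 1/7.
The weights sum to 1/6.
So P(the cheque in envelope 3 | the presenter opened envelope 2, envelope 4, envelope 5, envelope 6, and envelope 7) = (1/7) / (1/6) = 6/7.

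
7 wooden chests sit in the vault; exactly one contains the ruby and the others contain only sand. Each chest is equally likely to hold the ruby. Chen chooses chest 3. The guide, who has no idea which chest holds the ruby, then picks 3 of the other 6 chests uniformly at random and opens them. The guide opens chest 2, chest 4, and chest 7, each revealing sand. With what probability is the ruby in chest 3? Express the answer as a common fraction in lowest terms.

Condition on the true location of the ruby.
If it is in any of chests 1, 3, 5, and 6 (prior 1/7 each): the guide picks exactly this set with probability 1/20 regardless, and none is the prize; weight (1/7)·(1/20) = 1/140 each.
If it is in any of chests 2, 4, and 7 (prior 1/7 each): that chest was opened and seen not to hold the prize — ruled out; weight (1/7)·0 = 0 each.
The weights sum to 1/35.
So P(the ruby in chest 3 | the guide opened chest 2, chest 4, and chest 7) = (1/140) / (1/35) = 1/4.

1/4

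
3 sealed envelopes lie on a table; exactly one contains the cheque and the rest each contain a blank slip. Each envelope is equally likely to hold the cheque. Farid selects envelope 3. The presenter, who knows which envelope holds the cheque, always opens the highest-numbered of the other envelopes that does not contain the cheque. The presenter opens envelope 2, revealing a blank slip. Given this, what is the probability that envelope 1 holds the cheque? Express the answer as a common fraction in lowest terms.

Apply Bayes' rule, conditioning on where the cheque actually is.
If it is in either of envelopes 1 and 3 (prior 1/3 each): envelope 2 is the highest-numbered option available, probability 1; weight (1/3)·1 = 1/3 each.
If it is in envelope 2 (prior 1/3): the presenter opened envelope 2, so this case is ruled out; weight (1/3)·0 = 0.
The weights sum to 2/3.
So P(the cheque in envelope 1 | the presenter opened envelope 2) = (1/3) / (2/3) = 1/2.

1/2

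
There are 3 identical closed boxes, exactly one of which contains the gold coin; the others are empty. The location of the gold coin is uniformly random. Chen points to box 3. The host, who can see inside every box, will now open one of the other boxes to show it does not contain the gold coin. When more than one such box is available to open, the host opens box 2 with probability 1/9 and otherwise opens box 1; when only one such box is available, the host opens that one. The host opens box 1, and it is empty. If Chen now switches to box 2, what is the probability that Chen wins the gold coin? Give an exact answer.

Consider each possible location of the gold coin in turn.
If it is in box 1 (prior 1/3): the host opened box 1, so this case is ruled out; weight (1/3)·0 = 0.
If it is in box 2 (prior 1/3): only box 1 is available, probability 1; weight (1/3)·1 = 1/3.
If it is in box 3 (prior 1/3): box 2 is available but not opened, probability 8/9; weight (1/3)·(8/9) = 8/27.
The weights sum to 17/27.
So P(the gold coin in box 2 | the host opened box 1) = (1/3) / (17/27) = 9/17.

9/17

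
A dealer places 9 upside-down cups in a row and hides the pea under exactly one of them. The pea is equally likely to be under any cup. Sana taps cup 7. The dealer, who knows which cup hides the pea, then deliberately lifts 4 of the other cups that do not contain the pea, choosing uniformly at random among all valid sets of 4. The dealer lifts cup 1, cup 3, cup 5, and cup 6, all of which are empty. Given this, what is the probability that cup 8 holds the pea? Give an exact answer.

2/9

Consider each possible location of the pea in turn.
If it is under any of cups 1, 3, 5, and 6 (prior 1/9 each): that cup was opened and seen not to hold the prize — ruled out; weight (1/9)·0 = 0 each.
If it is under any of cups 2, 4, 8, and 9 (prior 1/9 each): the dealer has 35 equally likely choices, so probability 1/35; weight (1/9)·(1/35) = 1/315 each.
If it is under cup 7 (prior 1/9): the dealer has 70 equally likely choices, so probability 1/70; weight (1/9)·(1/70) = 1/630.
The weights sum to 1/70.
So P(the pea under cup 8 | the dealer opened cup 1, cup 3, cup 5, and cup 6) = (1/315) / (1/70) = 2/9.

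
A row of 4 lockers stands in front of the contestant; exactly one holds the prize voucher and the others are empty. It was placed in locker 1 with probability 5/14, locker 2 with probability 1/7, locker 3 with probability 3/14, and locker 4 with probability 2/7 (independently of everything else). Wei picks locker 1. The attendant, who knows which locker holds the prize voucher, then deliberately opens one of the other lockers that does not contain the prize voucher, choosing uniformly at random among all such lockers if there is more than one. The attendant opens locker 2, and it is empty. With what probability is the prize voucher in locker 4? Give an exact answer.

Condition on the true location of the prize voucher.
If it is in locker 1 (prior 5/14): the attendant has 3 equally likely choices, so probability 1/3; weight (5/14)·(1/3) = 5/42.
If it is in locker 2 (prior 1/7): the attendant opened locker 2, so this case is ruled out; weight (1/7)·0 = 0.
If it is in locker 3 (prior 3/14): the attendant has 2 equally likely choices, so probability 1/2; weight (3/14)·(1/2) = 3/28.
If it is in locker 4 (prior 2/7): the attendant has 2 equally likely choices, so probability 1/2; weight (2/7)·(1/2) = 1/7.
The weights sum to 31/84.
So P(the prize voucher in locker 4 | the attendant opened locker 2) = (1/7) / (31/84) = 12/31.

12/31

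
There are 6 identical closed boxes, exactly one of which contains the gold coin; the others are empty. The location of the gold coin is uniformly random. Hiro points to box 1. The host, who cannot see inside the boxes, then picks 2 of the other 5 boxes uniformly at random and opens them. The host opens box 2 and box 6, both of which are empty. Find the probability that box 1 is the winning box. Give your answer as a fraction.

Consider each possible location of the gold coin in turn.
If it is in any of boxes 1, 3, 4, and 5 (prior 1/6 each): the host picks exactly this set with probability 1/10 regardless, and none is the prize; weight (1/6)·(1/10) = 1/60 each.
If it is in either of boxes 2 and 6 (prior 1/6 each): that box was opened and seen not to hold the prize — ruled out; weight (1/6)·0 = 0 each.
The weights sum to 1/15.
So P(the gold coin in box 1 | the host opened box 2 and box 6) = (1/60) / (1/15) = 1/4.

1/4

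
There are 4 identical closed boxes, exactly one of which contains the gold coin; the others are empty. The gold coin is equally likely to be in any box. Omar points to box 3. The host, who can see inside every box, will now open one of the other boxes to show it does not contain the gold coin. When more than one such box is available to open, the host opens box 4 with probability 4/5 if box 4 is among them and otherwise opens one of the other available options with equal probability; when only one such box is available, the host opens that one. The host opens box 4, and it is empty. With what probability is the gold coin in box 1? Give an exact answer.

Apply Bayes' rule, conditioning on where the gold coin actually is.
If it is in any of boxes 1, 2, and 3 (prior 1/4 each): box 4 is available, opened with probability 4/5; weight (1/4)·(4/5) = 1/5 each.
If it is in box 4 (prior 1/4): the host opened box 4, so this case is ruled out; weight (1/4)·0 = 0.
The weights sum to 3/5.
So P(the gold coin in box 1 | the host opened box 4) = (1/5) / (3/5) = 1/3.

1/3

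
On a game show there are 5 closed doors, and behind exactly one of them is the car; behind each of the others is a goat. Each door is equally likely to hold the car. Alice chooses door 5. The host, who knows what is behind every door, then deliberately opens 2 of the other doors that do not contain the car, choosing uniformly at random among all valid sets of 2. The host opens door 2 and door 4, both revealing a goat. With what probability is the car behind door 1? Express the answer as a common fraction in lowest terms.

Apply Bayes' rule, conditioning on where the car actually is.
If it is behind either of doors 1 and 3 (prior 1/5 each): the host has 3 equally likely choices, so probability 1/3; weight (1/5)·(1/3) = 1/15 each.
If it is behind either of doors 2 and 4 (prior 1/5 each): that door was opened and seen not to hold the prize — ruled out; weight (1/5)·0 = 0 each.
If it is behind door 5 (prior 1/5): the host has 6 equally likely choices, so probability 1/6; weight (1/5)·(1/6) = 1/30.
The weights sum to 1/6.
So P(the car behind door 1 | the host opened door 2 and door 4) = (1/15) / (1/6) = 2/5.

2/5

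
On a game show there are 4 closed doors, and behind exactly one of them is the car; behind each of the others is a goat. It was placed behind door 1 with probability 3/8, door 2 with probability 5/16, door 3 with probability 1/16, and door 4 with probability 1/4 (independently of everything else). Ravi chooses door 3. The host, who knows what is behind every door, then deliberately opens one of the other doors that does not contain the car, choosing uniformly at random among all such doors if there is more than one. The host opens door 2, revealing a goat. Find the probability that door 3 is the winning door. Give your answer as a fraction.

Consider each possible location of the car in turn.
If it is behind door 1 (prior 3/8): the host has 2 equally likely choices, so probability 1/2; weight (3/8)·(1/2) = 3/16.
If it is behind door 2 (prior 5/16): the host opened door 2, so this case is ruled out; weight (5/16)·0 = 0.
If it is behind door 3 (prior 1/16): the host has 3 equally likely choices, so probability 1/3; weight (1/16)·(1/3) = 1/48.
If it is behind door 4 (prior 1/4): the host has 2 equally likely choices, so probability 1/2; weight (1/4)·(1/2) = 1/8.
The weights sum to 1/3.
So P(the car behind door 3 | the host opened door 2) = (1/48) / (1/3) = 1/16.

1/16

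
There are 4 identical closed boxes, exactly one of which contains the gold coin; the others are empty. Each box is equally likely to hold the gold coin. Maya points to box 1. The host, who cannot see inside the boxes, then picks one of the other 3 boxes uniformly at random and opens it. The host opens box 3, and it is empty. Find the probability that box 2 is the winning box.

Condition on the true location of the gold coin.
If it is in any of boxes 1, 2, and 4 (prior 1/4 each): the host picks box 3 with probability 1/3 regardless, and it is not the prize; weight (1/4)·(1/3) = 1/12 each.
If it is in box 3 (prior 1/4): the host opened box 3, so this case is ruled out; weight (1/4)·0 = 0.
The weights sum to 1/4.
So P(the gold coin in box 2 | the host opened box 3) = (1/12) / (1/4) = 1/3.

1/3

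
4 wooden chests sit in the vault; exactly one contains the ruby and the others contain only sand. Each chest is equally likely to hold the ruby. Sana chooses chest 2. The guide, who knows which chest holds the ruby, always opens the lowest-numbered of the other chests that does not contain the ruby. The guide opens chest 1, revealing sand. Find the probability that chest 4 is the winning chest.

Condition on the true location of the ruby.
If it is in chest 1 (prior 1/4): the guide opened chest 1, so this case is ruled out; weight (1/4)·0 = 0.
If it is in any of chests 2, 3, and 4 (prior 1/4 each): chest 1 is the lowest-numbered option available, probability 1; weight (1/4)·1 = 1/4 each.
The weights sum to 3/4.
So P(the ruby in chest 4 | the guide opened chest 1) = (1/4) / (3/4) = 1/3.

1/3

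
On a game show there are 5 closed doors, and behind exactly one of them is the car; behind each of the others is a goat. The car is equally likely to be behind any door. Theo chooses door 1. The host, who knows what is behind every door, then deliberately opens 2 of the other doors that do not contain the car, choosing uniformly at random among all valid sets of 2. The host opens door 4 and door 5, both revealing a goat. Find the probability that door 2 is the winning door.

Condition on the true location of the car.
If it is behind door 1 (prior 1/5): the host has 6 equally likely choices, so probability 1/6; weight (1/5)·(1/6) = 1/30.
If it is behind either of doors 2 and 3 (prior 1/5 each): the host has 3 equally likely choices, so probability 1/3; weight (1/5)·(1/3) = 1/15 each.
If it is behind either of doors 4 and 5 (prior 1/5 each): that door was opened and seen not to hold the prize — ruled out; weight (1/5)·0 = 0 each.
The weights sum to 1/6.
So P(the car behind door 2 | the host opened door 4 and door 5) = (1/15) / (1/6) = 2/5.

2/5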